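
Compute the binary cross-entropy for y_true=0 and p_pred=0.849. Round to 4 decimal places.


For y=0: Loss = -log(1-p)
= -log(1 - 0.849)
= -log(0.151)
= -(-1.8905)
= 1.8905

1.8905


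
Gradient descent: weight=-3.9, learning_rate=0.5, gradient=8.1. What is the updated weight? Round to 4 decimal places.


w_new = w_old - lr * gradient
= -3.9 - 0.5 * 8.1
= -3.9 - (4.05)
= -7.9500

-7.9500


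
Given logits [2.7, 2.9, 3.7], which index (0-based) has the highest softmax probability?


Softmax is a monotonic transformation, so it preserves the argmax.
We need to find the index of the maximum logit.
Index 0: 2.7
Index 1: 2.9
Index 2: 3.7
Maximum logit = 3.7 at index 2

2


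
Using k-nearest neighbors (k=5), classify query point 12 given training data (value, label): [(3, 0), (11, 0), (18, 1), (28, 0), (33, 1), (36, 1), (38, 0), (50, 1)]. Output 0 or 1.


Distances from query 12:
Point 11 (class 0): distance = 1
Point 18 (class 1): distance = 6
Point 3 (class 0): distance = 9
Point 28 (class 0): distance = 16
Point 33 (class 1): distance = 21
K=5 nearest neighbors: classes = [0, 1, 0, 0, 1]
Votes for class 1: 2 / 5
Majority vote => class 0

0


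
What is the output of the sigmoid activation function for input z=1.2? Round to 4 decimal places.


sigmoid(z) = 1 / (1 + exp(-z))
exp(-(1.2)) = exp(-1.2) = 0.3012
1 + 0.3012 = 1.3012
1 / 1.3012 = 0.7685

0.7685


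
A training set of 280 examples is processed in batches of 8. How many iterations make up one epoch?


Iterations per epoch = dataset_size / batch_size
= 280 / 8
= 35

35


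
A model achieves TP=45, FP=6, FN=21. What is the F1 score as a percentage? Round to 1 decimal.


Precision = TP / (TP + FP) = 45 / 51 = 0.8824
Recall = TP / (TP + FN) = 45 / 66 = 0.6818
F1 = 2 * P * R / (P + R)
= 2 * 0.8824 * 0.6818 / (0.8824 + 0.6818)
= 1.2032 / 1.5642
= 0.7692
As percentage: 76.9%

76.9


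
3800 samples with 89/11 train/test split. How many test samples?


Train samples = 3800 * 89% = 3382
Test samples = 3800 - 3382
= 418

418


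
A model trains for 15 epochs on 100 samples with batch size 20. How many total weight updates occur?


Iterations per epoch = 100 / 20 = 5
Total updates = iterations_per_epoch * epochs
= 5 * 15
= 75

75


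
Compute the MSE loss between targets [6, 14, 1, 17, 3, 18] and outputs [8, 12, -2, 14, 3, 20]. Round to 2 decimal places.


Differences: [-2, 2, 3, 3, 0, -2]
Squared errors: [4, 4, 9, 9, 0, 4]
Sum of squared errors = 30
MSE = 30 / 6 = 5.00

5.00


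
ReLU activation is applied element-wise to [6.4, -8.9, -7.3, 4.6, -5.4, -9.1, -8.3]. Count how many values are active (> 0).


ReLU(x) = max(0, x) for each element:
ReLU(6.4) = 6.4
ReLU(-8.9) = 0
ReLU(-7.3) = 0
ReLU(4.6) = 4.6
ReLU(-5.4) = 0
ReLU(-9.1) = 0
ReLU(-8.3) = 0
Active neurons (>0): 2

2


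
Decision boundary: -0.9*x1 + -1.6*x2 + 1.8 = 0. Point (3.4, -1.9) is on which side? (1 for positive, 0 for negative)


Compute -0.9 * 3.4 + -1.6 * -1.9 + 1.8
= -3.06 + 3.04 + 1.8
= 1.78
Since 1.78 >= 0, the point is on the positive side.

1


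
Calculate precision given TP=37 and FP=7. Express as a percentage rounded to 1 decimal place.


Precision = TP / (TP + FP) * 100
= 37 / (37 + 7)
= 37 / 44
= 0.8409
= 84.1%

84.1


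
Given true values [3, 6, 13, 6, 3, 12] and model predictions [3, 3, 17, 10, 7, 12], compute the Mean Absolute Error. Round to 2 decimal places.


Absolute errors: [0, 3, 4, 4, 4, 0]
Sum of absolute errors = 15
MAE = 15 / 6 = 2.50

2.50


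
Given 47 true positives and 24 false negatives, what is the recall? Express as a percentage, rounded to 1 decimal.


Recall = TP / (TP + FN) * 100
= 47 / (47 + 24)
= 47 / 71
= 0.662
= 66.2%

66.2


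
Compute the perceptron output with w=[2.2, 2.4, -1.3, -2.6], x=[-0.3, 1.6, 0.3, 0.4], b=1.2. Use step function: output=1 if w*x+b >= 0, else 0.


z = w . x + b
= 2.2*-0.3 + 2.4*1.6 + -1.3*0.3 + -2.6*0.4 + 1.2
= -0.66 + 3.84 + -0.39 + -1.04 + 1.2
= 1.75 + 1.2
= 2.95
Since z = 2.95 >= 0, output = 1

1


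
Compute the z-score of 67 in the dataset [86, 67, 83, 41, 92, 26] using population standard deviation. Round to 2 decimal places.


Mean = (86 + 67 + 83 + 41 + 92 + 26) / 6 = 65.8333
Variance = sum((x_i - mean)^2) / n = 598.4722
Std = sqrt(598.4722) = 24.4637
Z = (x - mean) / std
= (67 - 65.8333) / 24.4637
= 1.1667 / 24.4637
= 0.05

0.05


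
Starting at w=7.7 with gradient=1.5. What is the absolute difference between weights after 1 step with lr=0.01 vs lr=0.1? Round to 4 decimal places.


With lr=0.01: w_new = 7.7 - 0.01 * 1.5 = 7.685
With lr=0.1: w_new = 7.7 - 0.1 * 1.5 = 7.55
Absolute difference = |7.685 - 7.55|
= 0.1350

0.1350


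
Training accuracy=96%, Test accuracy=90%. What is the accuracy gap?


Gap = train_accuracy - test_accuracy
= 96 - 90
= 6%
This moderate gap may indicate mild overfitting.

6


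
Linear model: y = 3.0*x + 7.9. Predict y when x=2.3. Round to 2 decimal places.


y = 3.0 * 2.3 + (7.9)
= 6.9 + (7.9)
= 14.80

14.80


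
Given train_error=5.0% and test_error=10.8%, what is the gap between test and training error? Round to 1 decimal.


Generalization gap = test_error - train_error
= 10.8 - 5.0
= 5.8%
A moderate gap.

5.8


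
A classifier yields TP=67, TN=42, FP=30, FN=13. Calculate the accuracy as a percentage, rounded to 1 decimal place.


Accuracy = (TP + TN) / (TP + TN + FP + FN) * 100
= (67 + 42) / (67 + 42 + 30 + 13)
= 109 / 152
= 0.7171
= 71.7%

71.7


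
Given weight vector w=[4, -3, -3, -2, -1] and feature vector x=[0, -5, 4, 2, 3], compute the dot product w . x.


Element-wise products:
4 * 0 = 0
-3 * -5 = 15
-3 * 4 = -12
-2 * 2 = -4
-1 * 3 = -3
Sum = 0 + 15 + -12 + -4 + -3
= -4

-4


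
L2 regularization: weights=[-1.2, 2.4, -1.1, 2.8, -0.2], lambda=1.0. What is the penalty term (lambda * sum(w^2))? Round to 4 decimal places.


Squaring each weight:
(-1.2)^2 = 1.44
2.4^2 = 5.76
(-1.1)^2 = 1.21
2.8^2 = 7.84
(-0.2)^2 = 0.04
Sum of squares = 16.29
Penalty = 1.0 * 16.29 = 16.2900

16.2900


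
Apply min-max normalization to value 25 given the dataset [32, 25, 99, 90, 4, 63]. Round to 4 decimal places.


Min = 4, Max = 99
Range = 99 - 4 = 95
Scaled = (x - min) / (max - min)
= (25 - 4) / 95
= 21 / 95
= 0.2211

0.2211


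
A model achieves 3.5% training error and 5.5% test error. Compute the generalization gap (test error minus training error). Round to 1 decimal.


Generalization gap = test_error - train_error
= 5.5 - 3.5
= 2.0%
A moderate gap.

2.0


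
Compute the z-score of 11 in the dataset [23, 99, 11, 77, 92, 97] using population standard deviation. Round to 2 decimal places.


Mean = (23 + 99 + 11 + 77 + 92 + 97) / 6 = 66.5
Variance = sum((x_i - mean)^2) / n = 1286.5833
Std = sqrt(1286.5833) = 35.869
Z = (x - mean) / std
= (11 - 66.5) / 35.869
= -55.5 / 35.869
= -1.55

-1.55


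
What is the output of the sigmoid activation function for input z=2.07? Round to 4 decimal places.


sigmoid(z) = 1 / (1 + exp(-z))
exp(-(2.07)) = exp(-2.07) = 0.1262
1 + 0.1262 = 1.1262
1 / 1.1262 = 0.8880

0.8880


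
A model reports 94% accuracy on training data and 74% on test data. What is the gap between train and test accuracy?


Gap = train_accuracy - test_accuracy
= 94 - 74
= 20%
This gap suggests the model is overfitting.

20


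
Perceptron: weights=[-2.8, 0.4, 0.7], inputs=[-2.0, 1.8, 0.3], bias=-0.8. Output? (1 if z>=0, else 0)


z = w . x + b
= -2.8*-2.0 + 0.4*1.8 + 0.7*0.3 + -0.8
= 5.6 + 0.72 + 0.21 + -0.8
= 6.53 + -0.8
= 5.73
Since z = 5.73 >= 0, output = 1

1


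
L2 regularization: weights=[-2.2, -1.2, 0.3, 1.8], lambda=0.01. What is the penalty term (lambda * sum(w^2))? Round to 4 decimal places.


Squaring each weight:
(-2.2)^2 = 4.84
(-1.2)^2 = 1.44
0.3^2 = 0.09
1.8^2 = 3.24
Sum of squares = 9.61
Penalty = 0.01 * 9.61 = 0.0961

0.0961


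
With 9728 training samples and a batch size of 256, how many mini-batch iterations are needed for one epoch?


Iterations per epoch = dataset_size / batch_size
= 9728 / 256
= 38

38


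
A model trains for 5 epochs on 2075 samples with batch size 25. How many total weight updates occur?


Iterations per epoch = 2075 / 25 = 83
Total updates = iterations_per_epoch * epochs
= 83 * 5
= 415

415


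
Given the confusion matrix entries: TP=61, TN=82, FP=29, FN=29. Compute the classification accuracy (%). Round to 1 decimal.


Accuracy = (TP + TN) / (TP + TN + FP + FN) * 100
= (61 + 82) / (61 + 82 + 29 + 29)
= 143 / 201
= 0.7114
= 71.1%

71.1


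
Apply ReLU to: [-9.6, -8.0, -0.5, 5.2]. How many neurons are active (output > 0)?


ReLU(x) = max(0, x) for each element:
ReLU(-9.6) = 0
ReLU(-8.0) = 0
ReLU(-0.5) = 0
ReLU(5.2) = 5.2
Active neurons (>0): 1

1


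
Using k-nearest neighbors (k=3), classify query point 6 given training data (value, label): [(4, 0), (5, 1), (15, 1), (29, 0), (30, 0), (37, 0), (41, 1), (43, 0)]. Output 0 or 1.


Distances from query 6:
Point 5 (class 1): distance = 1
Point 4 (class 0): distance = 2
Point 15 (class 1): distance = 9
K=3 nearest neighbors: classes = [1, 0, 1]
Votes for class 1: 2 / 3
Majority vote => class 1

1


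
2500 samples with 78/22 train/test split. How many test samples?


Train samples = 2500 * 78% = 1950
Test samples = 2500 - 1950
= 550

550


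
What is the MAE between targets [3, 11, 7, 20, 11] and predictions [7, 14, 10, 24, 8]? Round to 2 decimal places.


Absolute errors: [4, 3, 3, 4, 3]
Sum of absolute errors = 17
MAE = 17 / 5 = 3.40

3.40


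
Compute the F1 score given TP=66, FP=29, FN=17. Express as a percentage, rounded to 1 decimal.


Precision = TP / (TP + FP) = 66 / 95 = 0.6947
Recall = TP / (TP + FN) = 66 / 83 = 0.7952
F1 = 2 * P * R / (P + R)
= 2 * 0.6947 * 0.7952 / (0.6947 + 0.7952)
= 1.1049 / 1.4899
= 0.7416
As percentage: 74.2%

74.2


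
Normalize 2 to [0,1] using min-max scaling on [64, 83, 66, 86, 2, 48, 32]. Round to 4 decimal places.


Min = 2, Max = 86
Range = 86 - 2 = 84
Scaled = (x - min) / (max - min)
= (2 - 2) / 84
= 0 / 84
= 0.0000

0.0000


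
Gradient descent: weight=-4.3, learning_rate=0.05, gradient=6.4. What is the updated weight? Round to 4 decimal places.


w_new = w_old - lr * gradient
= -4.3 - 0.05 * 6.4
= -4.3 - (0.32)
= -4.6200

-4.6200


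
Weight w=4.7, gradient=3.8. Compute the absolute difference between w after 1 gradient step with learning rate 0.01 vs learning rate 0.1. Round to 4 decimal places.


With lr=0.01: w_new = 4.7 - 0.01 * 3.8 = 4.662
With lr=0.1: w_new = 4.7 - 0.1 * 3.8 = 4.32
Absolute difference = |4.662 - 4.32|
= 0.3420

0.3420


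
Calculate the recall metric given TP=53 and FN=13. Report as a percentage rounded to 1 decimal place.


Recall = TP / (TP + FN) * 100
= 53 / (53 + 13)
= 53 / 66
= 0.803
= 80.3%

80.3


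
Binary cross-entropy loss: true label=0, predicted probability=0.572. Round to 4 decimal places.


For y=0: Loss = -log(1-p)
= -log(1 - 0.572)
= -log(0.428)
= -(-0.8486)
= 0.8486

0.8486


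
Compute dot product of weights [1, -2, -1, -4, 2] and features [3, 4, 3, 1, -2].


Element-wise products:
1 * 3 = 3
-2 * 4 = -8
-1 * 3 = -3
-4 * 1 = -4
2 * -2 = -4
Sum = 3 + -8 + -3 + -4 + -4
= -16

-16


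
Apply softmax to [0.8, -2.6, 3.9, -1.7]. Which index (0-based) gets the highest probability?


Softmax is a monotonic transformation, so it preserves the argmax.
We need to find the index of the maximum logit.
Index 0: 0.8
Index 1: -2.6
Index 2: 3.9
Index 3: -1.7
Maximum logit = 3.9 at index 2

2


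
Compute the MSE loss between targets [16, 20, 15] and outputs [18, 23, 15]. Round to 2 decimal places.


Differences: [-2, -3, 0]
Squared errors: [4, 9, 0]
Sum of squared errors = 13
MSE = 13 / 3 = 4.33

4.33


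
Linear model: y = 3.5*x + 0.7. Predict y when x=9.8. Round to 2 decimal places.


y = 3.5 * 9.8 + (0.7)
= 34.3 + (0.7)
= 35.00

35.00


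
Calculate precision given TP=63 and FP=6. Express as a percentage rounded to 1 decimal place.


Precision = TP / (TP + FP) * 100
= 63 / (63 + 6)
= 63 / 69
= 0.913
= 91.3%

91.3


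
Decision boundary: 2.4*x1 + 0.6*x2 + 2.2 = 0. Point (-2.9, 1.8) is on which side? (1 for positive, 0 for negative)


Compute 2.4 * -2.9 + 0.6 * 1.8 + 2.2
= -6.96 + 1.08 + 2.2
= -3.68
Since -3.68 < 0, the point is on the negative side.

0


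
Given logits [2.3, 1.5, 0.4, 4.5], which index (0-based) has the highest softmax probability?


Softmax is a monotonic transformation, so it preserves the argmax.
We need to find the index of the maximum logit.
Index 0: 2.3
Index 1: 1.5
Index 2: 0.4
Index 3: 4.5
Maximum logit = 4.5 at index 3

3


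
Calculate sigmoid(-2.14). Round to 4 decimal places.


sigmoid(z) = 1 / (1 + exp(-z))
exp(-(-2.14)) = exp(2.14) = 8.4994
1 + 8.4994 = 9.4994
1 / 9.4994 = 0.1053

0.1053


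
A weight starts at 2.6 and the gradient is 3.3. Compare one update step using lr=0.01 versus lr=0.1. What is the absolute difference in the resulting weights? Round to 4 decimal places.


With lr=0.01: w_new = 2.6 - 0.01 * 3.3 = 2.567
With lr=0.1: w_new = 2.6 - 0.1 * 3.3 = 2.27
Absolute difference = |2.567 - 2.27|
= 0.2970

0.2970


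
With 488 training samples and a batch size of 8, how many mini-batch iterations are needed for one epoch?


Iterations per epoch = dataset_size / batch_size
= 488 / 8
= 61

61


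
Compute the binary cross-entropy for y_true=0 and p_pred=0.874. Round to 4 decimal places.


For y=0: Loss = -log(1-p)
= -log(1 - 0.874)
= -log(0.126)
= -(-2.0715)
= 2.0715

2.0715


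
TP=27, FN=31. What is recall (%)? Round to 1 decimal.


Recall = TP / (TP + FN) * 100
= 27 / (27 + 31)
= 27 / 58
= 0.4655
= 46.6%

46.6


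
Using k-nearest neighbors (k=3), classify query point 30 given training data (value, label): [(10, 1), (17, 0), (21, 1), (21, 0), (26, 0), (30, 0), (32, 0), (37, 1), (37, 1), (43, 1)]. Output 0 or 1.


Distances from query 30:
Point 30 (class 0): distance = 0
Point 32 (class 0): distance = 2
Point 26 (class 0): distance = 4
K=3 nearest neighbors: classes = [0, 0, 0]
Votes for class 1: 0 / 3
Majority vote => class 0

0


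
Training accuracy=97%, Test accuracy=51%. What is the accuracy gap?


Gap = train_accuracy - test_accuracy
= 97 - 51
= 46%
This large gap strongly indicates overfitting.

46


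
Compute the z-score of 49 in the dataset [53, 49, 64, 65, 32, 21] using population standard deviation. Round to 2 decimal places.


Mean = (53 + 49 + 64 + 65 + 32 + 21) / 6 = 47.3333
Variance = sum((x_i - mean)^2) / n = 258.8889
Std = sqrt(258.8889) = 16.09
Z = (x - mean) / std
= (49 - 47.3333) / 16.09
= 1.6667 / 16.09
= 0.10

0.10


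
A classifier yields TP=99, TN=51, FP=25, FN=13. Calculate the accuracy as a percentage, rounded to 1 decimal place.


Accuracy = (TP + TN) / (TP + TN + FP + FN) * 100
= (99 + 51) / (99 + 51 + 25 + 13)
= 150 / 188
= 0.7979
= 79.8%

79.8


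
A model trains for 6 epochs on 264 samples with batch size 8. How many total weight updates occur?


Iterations per epoch = 264 / 8 = 33
Total updates = iterations_per_epoch * epochs
= 33 * 6
= 198

198


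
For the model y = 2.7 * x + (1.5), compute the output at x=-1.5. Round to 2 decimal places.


y = 2.7 * -1.5 + (1.5)
= -4.05 + (1.5)
= -2.55

-2.55


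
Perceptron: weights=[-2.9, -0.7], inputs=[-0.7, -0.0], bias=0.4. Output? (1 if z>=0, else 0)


z = w . x + b
= -2.9*-0.7 + -0.7*-0.0 + 0.4
= 2.03 + 0.0 + 0.4
= 2.03 + 0.4
= 2.43
Since z = 2.43 >= 0, output = 1

1


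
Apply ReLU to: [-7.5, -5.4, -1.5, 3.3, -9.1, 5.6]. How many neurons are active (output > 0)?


ReLU(x) = max(0, x) for each element:
ReLU(-7.5) = 0
ReLU(-5.4) = 0
ReLU(-1.5) = 0
ReLU(3.3) = 3.3
ReLU(-9.1) = 0
ReLU(5.6) = 5.6
Active neurons (>0): 2

2


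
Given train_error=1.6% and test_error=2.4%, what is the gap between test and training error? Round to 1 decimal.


Generalization gap = test_error - train_error
= 2.4 - 1.6
= 0.8%
A small gap suggests good generalization.

0.8


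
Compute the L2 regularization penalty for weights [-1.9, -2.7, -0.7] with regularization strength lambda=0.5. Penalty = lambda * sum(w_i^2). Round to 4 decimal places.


Squaring each weight:
(-1.9)^2 = 3.61
(-2.7)^2 = 7.29
(-0.7)^2 = 0.49
Sum of squares = 11.39
Penalty = 0.5 * 11.39 = 5.6950

5.6950


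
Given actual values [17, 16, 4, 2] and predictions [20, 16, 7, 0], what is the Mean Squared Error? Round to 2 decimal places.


Differences: [-3, 0, -3, 2]
Squared errors: [9, 0, 9, 4]
Sum of squared errors = 22
MSE = 22 / 4 = 5.50

5.50


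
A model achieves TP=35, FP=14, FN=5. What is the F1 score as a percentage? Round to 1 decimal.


Precision = TP / (TP + FP) = 35 / 49 = 0.7143
Recall = TP / (TP + FN) = 35 / 40 = 0.875
F1 = 2 * P * R / (P + R)
= 2 * 0.7143 * 0.875 / (0.7143 + 0.875)
= 1.25 / 1.5893
= 0.7865
As percentage: 78.7%

78.7


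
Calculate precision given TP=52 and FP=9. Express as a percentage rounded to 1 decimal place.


Precision = TP / (TP + FP) * 100
= 52 / (52 + 9)
= 52 / 61
= 0.8525
= 85.2%

85.2


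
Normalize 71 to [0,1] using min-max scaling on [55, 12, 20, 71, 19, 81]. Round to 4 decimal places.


Min = 12, Max = 81
Range = 81 - 12 = 69
Scaled = (x - min) / (max - min)
= (71 - 12) / 69
= 59 / 69
= 0.8551

0.8551


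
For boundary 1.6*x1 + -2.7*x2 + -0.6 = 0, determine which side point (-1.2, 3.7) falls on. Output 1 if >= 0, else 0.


Compute 1.6 * -1.2 + -2.7 * 3.7 + -0.6
= -1.92 + -9.99 + -0.6
= -12.51
Since -12.51 < 0, the point is on the negative side.

0


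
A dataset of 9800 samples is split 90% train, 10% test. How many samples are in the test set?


Train samples = 9800 * 90% = 8820
Test samples = 9800 - 8820
= 980

980


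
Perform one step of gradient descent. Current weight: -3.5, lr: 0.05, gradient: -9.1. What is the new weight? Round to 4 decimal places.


w_new = w_old - lr * gradient
= -3.5 - 0.05 * -9.1
= -3.5 - (-0.455)
= -3.0450

-3.0450


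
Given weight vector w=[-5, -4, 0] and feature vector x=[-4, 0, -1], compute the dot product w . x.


Element-wise products:
-5 * -4 = 20
-4 * 0 = 0
0 * -1 = 0
Sum = 20 + 0 + 0
= 20

20


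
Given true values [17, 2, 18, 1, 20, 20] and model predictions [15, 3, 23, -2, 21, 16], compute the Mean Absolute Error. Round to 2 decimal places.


Absolute errors: [2, 1, 5, 3, 1, 4]
Sum of absolute errors = 16
MAE = 16 / 6 = 2.67

2.67


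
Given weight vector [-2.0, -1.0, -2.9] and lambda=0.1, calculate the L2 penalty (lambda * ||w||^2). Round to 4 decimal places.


Squaring each weight:
(-2.0)^2 = 4.0
(-1.0)^2 = 1.0
(-2.9)^2 = 8.41
Sum of squares = 13.41
Penalty = 0.1 * 13.41 = 1.3410

1.3410


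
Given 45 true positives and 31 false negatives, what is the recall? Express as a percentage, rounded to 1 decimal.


Recall = TP / (TP + FN) * 100
= 45 / (45 + 31)
= 45 / 76
= 0.5921
= 59.2%

59.2


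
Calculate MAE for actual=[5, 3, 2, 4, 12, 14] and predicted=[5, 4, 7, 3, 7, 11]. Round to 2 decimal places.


Absolute errors: [0, 1, 5, 1, 5, 3]
Sum of absolute errors = 15
MAE = 15 / 6 = 2.50

2.50


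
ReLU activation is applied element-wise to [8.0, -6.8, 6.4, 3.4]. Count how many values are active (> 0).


ReLU(x) = max(0, x) for each element:
ReLU(8.0) = 8.0
ReLU(-6.8) = 0
ReLU(6.4) = 6.4
ReLU(3.4) = 3.4
Active neurons (>0): 3

3


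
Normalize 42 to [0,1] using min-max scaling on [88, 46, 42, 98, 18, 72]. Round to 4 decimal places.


Min = 18, Max = 98
Range = 98 - 18 = 80
Scaled = (x - min) / (max - min)
= (42 - 18) / 80
= 24 / 80
= 0.3000

0.3000


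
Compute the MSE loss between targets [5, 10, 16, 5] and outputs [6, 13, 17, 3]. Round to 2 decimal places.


Differences: [-1, -3, -1, 2]
Squared errors: [1, 9, 1, 4]
Sum of squared errors = 15
MSE = 15 / 4 = 3.75

3.75


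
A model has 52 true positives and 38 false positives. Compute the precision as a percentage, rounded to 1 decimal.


Precision = TP / (TP + FP) * 100
= 52 / (52 + 38)
= 52 / 90
= 0.5778
= 57.8%

57.8


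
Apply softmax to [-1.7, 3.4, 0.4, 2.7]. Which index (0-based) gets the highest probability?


Softmax is a monotonic transformation, so it preserves the argmax.
We need to find the index of the maximum logit.
Index 0: -1.7
Index 1: 3.4
Index 2: 0.4
Index 3: 2.7
Maximum logit = 3.4 at index 1

1


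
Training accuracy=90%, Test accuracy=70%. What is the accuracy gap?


Gap = train_accuracy - test_accuracy
= 90 - 70
= 20%
This gap suggests the model is overfitting.

20


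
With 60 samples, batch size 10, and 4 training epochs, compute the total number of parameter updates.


Iterations per epoch = 60 / 10 = 6
Total updates = iterations_per_epoch * epochs
= 6 * 4
= 24

24


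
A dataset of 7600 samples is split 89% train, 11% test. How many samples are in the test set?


Train samples = 7600 * 89% = 6764
Test samples = 7600 - 6764
= 836

836


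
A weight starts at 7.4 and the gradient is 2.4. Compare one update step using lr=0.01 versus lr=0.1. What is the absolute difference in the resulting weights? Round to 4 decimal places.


With lr=0.01: w_new = 7.4 - 0.01 * 2.4 = 7.376
With lr=0.1: w_new = 7.4 - 0.1 * 2.4 = 7.16
Absolute difference = |7.376 - 7.16|
= 0.2160

0.2160


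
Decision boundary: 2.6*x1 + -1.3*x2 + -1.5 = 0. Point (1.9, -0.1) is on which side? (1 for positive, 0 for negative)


Compute 2.6 * 1.9 + -1.3 * -0.1 + -1.5
= 4.94 + 0.13 + -1.5
= 3.57
Since 3.57 >= 0, the point is on the positive side.

1


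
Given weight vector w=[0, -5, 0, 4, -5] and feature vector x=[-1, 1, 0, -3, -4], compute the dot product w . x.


Element-wise products:
0 * -1 = 0
-5 * 1 = -5
0 * 0 = 0
4 * -3 = -12
-5 * -4 = 20
Sum = 0 + -5 + 0 + -12 + 20
= 3

3


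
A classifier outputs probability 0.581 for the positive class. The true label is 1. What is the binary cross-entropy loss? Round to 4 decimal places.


For y=1: Loss = -log(p)
= -log(0.581)
= -(-0.543)
= 0.5430

0.5430


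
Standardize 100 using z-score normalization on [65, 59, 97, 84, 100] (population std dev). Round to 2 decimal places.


Mean = (65 + 59 + 97 + 84 + 100) / 5 = 81.0
Variance = sum((x_i - mean)^2) / n = 273.2
Std = sqrt(273.2) = 16.5288
Z = (x - mean) / std
= (100 - 81.0) / 16.5288
= 19.0 / 16.5288
= 1.15

1.15


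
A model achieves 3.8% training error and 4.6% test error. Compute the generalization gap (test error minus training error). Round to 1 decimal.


Generalization gap = test_error - train_error
= 4.6 - 3.8
= 0.8%
A small gap suggests good generalization.

0.8


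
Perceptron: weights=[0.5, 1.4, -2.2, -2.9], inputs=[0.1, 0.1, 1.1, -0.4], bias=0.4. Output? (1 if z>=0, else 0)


z = w . x + b
= 0.5*0.1 + 1.4*0.1 + -2.2*1.1 + -2.9*-0.4 + 0.4
= 0.05 + 0.14 + -2.42 + 1.16 + 0.4
= -1.07 + 0.4
= -0.67
Since z = -0.67 < 0, output = 0

0


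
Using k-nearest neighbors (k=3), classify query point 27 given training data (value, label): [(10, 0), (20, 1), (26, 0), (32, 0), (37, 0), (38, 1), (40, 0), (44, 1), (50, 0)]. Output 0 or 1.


Distances from query 27:
Point 26 (class 0): distance = 1
Point 32 (class 0): distance = 5
Point 20 (class 1): distance = 7
K=3 nearest neighbors: classes = [0, 0, 1]
Votes for class 1: 1 / 3
Majority vote => class 0

0


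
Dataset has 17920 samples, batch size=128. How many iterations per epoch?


Iterations per epoch = dataset_size / batch_size
= 17920 / 128
= 140

140


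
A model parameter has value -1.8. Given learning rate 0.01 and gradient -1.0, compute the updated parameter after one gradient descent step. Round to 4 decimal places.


w_new = w_old - lr * gradient
= -1.8 - 0.01 * -1.0
= -1.8 - (-0.01)
= -1.7900

-1.7900


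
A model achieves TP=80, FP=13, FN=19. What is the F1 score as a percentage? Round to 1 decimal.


Precision = TP / (TP + FP) = 80 / 93 = 0.8602
Recall = TP / (TP + FN) = 80 / 99 = 0.8081
F1 = 2 * P * R / (P + R)
= 2 * 0.8602 * 0.8081 / (0.8602 + 0.8081)
= 1.3902 / 1.6683
= 0.8333
As percentage: 83.3%

83.3


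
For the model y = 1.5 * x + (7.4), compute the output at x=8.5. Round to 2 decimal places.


y = 1.5 * 8.5 + (7.4)
= 12.75 + (7.4)
= 20.15

20.15


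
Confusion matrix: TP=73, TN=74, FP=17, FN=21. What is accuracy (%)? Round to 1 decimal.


Accuracy = (TP + TN) / (TP + TN + FP + FN) * 100
= (73 + 74) / (73 + 74 + 17 + 21)
= 147 / 185
= 0.7946
= 79.5%

79.5


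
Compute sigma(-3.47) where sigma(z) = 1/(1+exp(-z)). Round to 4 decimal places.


sigmoid(z) = 1 / (1 + exp(-z))
exp(-(-3.47)) = exp(3.47) = 32.1367
1 + 32.1367 = 33.1367
1 / 33.1367 = 0.0302

0.0302


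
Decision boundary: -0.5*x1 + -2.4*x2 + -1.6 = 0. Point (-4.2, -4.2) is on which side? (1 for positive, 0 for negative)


Compute -0.5 * -4.2 + -2.4 * -4.2 + -1.6
= 2.1 + 10.08 + -1.6
= 10.58
Since 10.58 >= 0, the point is on the positive side.

1


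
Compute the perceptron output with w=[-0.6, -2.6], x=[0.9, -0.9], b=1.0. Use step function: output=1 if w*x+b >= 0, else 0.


z = w . x + b
= -0.6*0.9 + -2.6*-0.9 + 1.0
= -0.54 + 2.34 + 1.0
= 1.8 + 1.0
= 2.8
Since z = 2.8 >= 0, output = 1

1


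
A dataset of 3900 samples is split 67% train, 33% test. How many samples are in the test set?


Train samples = 3900 * 67% = 2613
Test samples = 3900 - 2613
= 1287

1287


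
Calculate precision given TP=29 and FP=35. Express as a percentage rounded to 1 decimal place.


Precision = TP / (TP + FP) * 100
= 29 / (29 + 35)
= 29 / 64
= 0.4531
= 45.3%

45.3


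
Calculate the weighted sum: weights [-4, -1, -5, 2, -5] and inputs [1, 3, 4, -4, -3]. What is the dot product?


Element-wise products:
-4 * 1 = -4
-1 * 3 = -3
-5 * 4 = -20
2 * -4 = -8
-5 * -3 = 15
Sum = -4 + -3 + -20 + -8 + 15
= -20

-20


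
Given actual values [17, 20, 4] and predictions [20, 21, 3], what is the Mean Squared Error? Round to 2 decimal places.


Differences: [-3, -1, 1]
Squared errors: [9, 1, 1]
Sum of squared errors = 11
MSE = 11 / 3 = 3.67

3.67


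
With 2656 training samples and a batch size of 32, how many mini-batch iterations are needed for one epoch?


Iterations per epoch = dataset_size / batch_size
= 2656 / 32
= 83

83


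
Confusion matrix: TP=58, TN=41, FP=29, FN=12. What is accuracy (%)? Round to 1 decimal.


Accuracy = (TP + TN) / (TP + TN + FP + FN) * 100
= (58 + 41) / (58 + 41 + 29 + 12)
= 99 / 140
= 0.7071
= 70.7%

70.7


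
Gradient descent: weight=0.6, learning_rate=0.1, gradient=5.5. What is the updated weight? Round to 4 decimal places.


w_new = w_old - lr * gradient
= 0.6 - 0.1 * 5.5
= 0.6 - (0.55)
= 0.0500

0.0500


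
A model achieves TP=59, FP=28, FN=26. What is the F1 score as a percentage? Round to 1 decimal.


Precision = TP / (TP + FP) = 59 / 87 = 0.6782
Recall = TP / (TP + FN) = 59 / 85 = 0.6941
F1 = 2 * P * R / (P + R)
= 2 * 0.6782 * 0.6941 / (0.6782 + 0.6941)
= 0.9414 / 1.3723
= 0.686
As percentage: 68.6%

68.6


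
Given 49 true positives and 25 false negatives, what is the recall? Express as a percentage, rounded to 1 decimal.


Recall = TP / (TP + FN) * 100
= 49 / (49 + 25)
= 49 / 74
= 0.6622
= 66.2%

66.2


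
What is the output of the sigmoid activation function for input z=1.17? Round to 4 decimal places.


sigmoid(z) = 1 / (1 + exp(-z))
exp(-(1.17)) = exp(-1.17) = 0.3104
1 + 0.3104 = 1.3104
1 / 1.3104 = 0.7631

0.7631


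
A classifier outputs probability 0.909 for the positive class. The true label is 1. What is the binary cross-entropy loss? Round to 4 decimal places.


For y=1: Loss = -log(p)
= -log(0.909)
= -(-0.0954)
= 0.0954

0.0954


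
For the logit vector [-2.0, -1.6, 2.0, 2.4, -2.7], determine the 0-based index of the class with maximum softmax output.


Softmax is a monotonic transformation, so it preserves the argmax.
We need to find the index of the maximum logit.
Index 0: -2.0
Index 1: -1.6
Index 2: 2.0
Index 3: 2.4
Index 4: -2.7
Maximum logit = 2.4 at index 3

3


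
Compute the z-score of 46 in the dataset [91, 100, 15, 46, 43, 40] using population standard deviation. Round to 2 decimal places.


Mean = (91 + 100 + 15 + 46 + 43 + 40) / 6 = 55.8333
Variance = sum((x_i - mean)^2) / n = 894.4722
Std = sqrt(894.4722) = 29.9077
Z = (x - mean) / std
= (46 - 55.8333) / 29.9077
= -9.8333 / 29.9077
= -0.33

-0.33


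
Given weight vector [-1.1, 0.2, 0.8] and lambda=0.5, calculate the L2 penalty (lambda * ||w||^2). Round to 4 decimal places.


Squaring each weight:
(-1.1)^2 = 1.21
0.2^2 = 0.04
0.8^2 = 0.64
Sum of squares = 1.89
Penalty = 0.5 * 1.89 = 0.9450

0.9450


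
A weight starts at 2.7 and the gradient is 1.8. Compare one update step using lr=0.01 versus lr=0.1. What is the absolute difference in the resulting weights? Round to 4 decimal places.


With lr=0.01: w_new = 2.7 - 0.01 * 1.8 = 2.682
With lr=0.1: w_new = 2.7 - 0.1 * 1.8 = 2.52
Absolute difference = |2.682 - 2.52|
= 0.1620

0.1620


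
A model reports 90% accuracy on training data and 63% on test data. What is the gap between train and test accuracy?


Gap = train_accuracy - test_accuracy
= 90 - 63
= 27%
This large gap strongly indicates overfitting.

27


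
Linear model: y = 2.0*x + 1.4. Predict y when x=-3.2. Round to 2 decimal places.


y = 2.0 * -3.2 + (1.4)
= -6.4 + (1.4)
= -5.00

-5.00


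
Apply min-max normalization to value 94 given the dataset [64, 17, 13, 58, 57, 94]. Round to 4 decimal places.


Min = 13, Max = 94
Range = 94 - 13 = 81
Scaled = (x - min) / (max - min)
= (94 - 13) / 81
= 81 / 81
= 1.0000

1.0000


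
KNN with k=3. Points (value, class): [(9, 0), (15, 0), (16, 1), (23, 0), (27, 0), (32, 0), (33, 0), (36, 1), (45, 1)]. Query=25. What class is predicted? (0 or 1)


Distances from query 25:
Point 23 (class 0): distance = 2
Point 27 (class 0): distance = 2
Point 32 (class 0): distance = 7
K=3 nearest neighbors: classes = [0, 0, 0]
Votes for class 1: 0 / 3
Majority vote => class 0

0


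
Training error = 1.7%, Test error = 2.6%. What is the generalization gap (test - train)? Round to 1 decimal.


Generalization gap = test_error - train_error
= 2.6 - 1.7
= 0.9%
A small gap suggests good generalization.

0.9


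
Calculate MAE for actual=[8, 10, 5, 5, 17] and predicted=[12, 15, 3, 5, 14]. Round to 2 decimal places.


Absolute errors: [4, 5, 2, 0, 3]
Sum of absolute errors = 14
MAE = 14 / 5 = 2.80

2.80


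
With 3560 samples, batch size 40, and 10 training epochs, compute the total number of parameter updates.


Iterations per epoch = 3560 / 40 = 89
Total updates = iterations_per_epoch * epochs
= 89 * 10
= 890

890


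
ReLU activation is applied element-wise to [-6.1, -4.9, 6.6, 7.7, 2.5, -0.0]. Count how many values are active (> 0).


ReLU(x) = max(0, x) for each element:
ReLU(-6.1) = 0
ReLU(-4.9) = 0
ReLU(6.6) = 6.6
ReLU(7.7) = 7.7
ReLU(2.5) = 2.5
ReLU(-0.0) = 0
Active neurons (>0): 3

3


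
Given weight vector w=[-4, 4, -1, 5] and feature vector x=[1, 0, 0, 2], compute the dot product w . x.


Element-wise products:
-4 * 1 = -4
4 * 0 = 0
-1 * 0 = 0
5 * 2 = 10
Sum = -4 + 0 + 0 + 10
= 6

6


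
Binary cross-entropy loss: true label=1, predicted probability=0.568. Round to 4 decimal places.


For y=1: Loss = -log(p)
= -log(0.568)
= -(-0.5656)
= 0.5656

0.5656


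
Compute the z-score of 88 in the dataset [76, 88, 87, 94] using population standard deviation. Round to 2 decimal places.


Mean = (76 + 88 + 87 + 94) / 4 = 86.25
Variance = sum((x_i - mean)^2) / n = 42.1875
Std = sqrt(42.1875) = 6.4952
Z = (x - mean) / std
= (88 - 86.25) / 6.4952
= 1.75 / 6.4952
= 0.27

0.27


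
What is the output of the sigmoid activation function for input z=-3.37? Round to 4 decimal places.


sigmoid(z) = 1 / (1 + exp(-z))
exp(-(-3.37)) = exp(3.37) = 29.0785
1 + 29.0785 = 30.0785
1 / 30.0785 = 0.0332

0.0332


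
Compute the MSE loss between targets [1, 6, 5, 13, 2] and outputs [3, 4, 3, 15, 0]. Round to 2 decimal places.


Differences: [-2, 2, 2, -2, 2]
Squared errors: [4, 4, 4, 4, 4]
Sum of squared errors = 20
MSE = 20 / 5 = 4.00

4.00


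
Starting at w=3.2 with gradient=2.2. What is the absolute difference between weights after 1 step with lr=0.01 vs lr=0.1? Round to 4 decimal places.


With lr=0.01: w_new = 3.2 - 0.01 * 2.2 = 3.178
With lr=0.1: w_new = 3.2 - 0.1 * 2.2 = 2.98
Absolute difference = |3.178 - 2.98|
= 0.1980

0.1980


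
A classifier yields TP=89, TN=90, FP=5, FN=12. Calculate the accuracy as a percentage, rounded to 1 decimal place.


Accuracy = (TP + TN) / (TP + TN + FP + FN) * 100
= (89 + 90) / (89 + 90 + 5 + 12)
= 179 / 196
= 0.9133
= 91.3%

91.3


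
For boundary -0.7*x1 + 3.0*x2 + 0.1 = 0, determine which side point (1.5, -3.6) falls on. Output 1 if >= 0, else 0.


Compute -0.7 * 1.5 + 3.0 * -3.6 + 0.1
= -1.05 + -10.8 + 0.1
= -11.75
Since -11.75 < 0, the point is on the negative side.

0


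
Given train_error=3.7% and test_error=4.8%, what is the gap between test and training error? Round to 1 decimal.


Generalization gap = test_error - train_error
= 4.8 - 3.7
= 1.1%
A small gap suggests good generalization.

1.1


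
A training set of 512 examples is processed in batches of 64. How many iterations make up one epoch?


Iterations per epoch = dataset_size / batch_size
= 512 / 64
= 8

8


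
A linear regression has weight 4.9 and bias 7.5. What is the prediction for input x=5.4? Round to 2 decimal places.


y = 4.9 * 5.4 + (7.5)
= 26.46 + (7.5)
= 33.96

33.96


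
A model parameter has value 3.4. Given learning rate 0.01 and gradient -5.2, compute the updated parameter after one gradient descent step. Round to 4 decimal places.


w_new = w_old - lr * gradient
= 3.4 - 0.01 * -5.2
= 3.4 - (-0.052)
= 3.4520

3.4520


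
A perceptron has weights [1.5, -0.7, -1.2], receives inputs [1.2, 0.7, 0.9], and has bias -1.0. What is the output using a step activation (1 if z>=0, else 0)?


z = w . x + b
= 1.5*1.2 + -0.7*0.7 + -1.2*0.9 + -1.0
= 1.8 + -0.49 + -1.08 + -1.0
= 0.23 + -1.0
= -0.77
Since z = -0.77 < 0, output = 0

0


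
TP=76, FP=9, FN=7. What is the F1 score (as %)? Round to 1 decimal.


Precision = TP / (TP + FP) = 76 / 85 = 0.8941
Recall = TP / (TP + FN) = 76 / 83 = 0.9157
F1 = 2 * P * R / (P + R)
= 2 * 0.8941 * 0.9157 / (0.8941 + 0.9157)
= 1.6374 / 1.8098
= 0.9048
As percentage: 90.5%

90.5


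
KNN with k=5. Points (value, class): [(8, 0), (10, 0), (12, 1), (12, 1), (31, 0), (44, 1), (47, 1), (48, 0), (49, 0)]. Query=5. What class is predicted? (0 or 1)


Distances from query 5:
Point 8 (class 0): distance = 3
Point 10 (class 0): distance = 5
Point 12 (class 1): distance = 7
Point 12 (class 1): distance = 7
Point 31 (class 0): distance = 26
K=5 nearest neighbors: classes = [0, 0, 1, 1, 0]
Votes for class 1: 2 / 5
Majority vote => class 0

0


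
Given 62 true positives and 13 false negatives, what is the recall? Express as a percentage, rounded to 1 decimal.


Recall = TP / (TP + FN) * 100
= 62 / (62 + 13)
= 62 / 75
= 0.8267
= 82.7%

82.7


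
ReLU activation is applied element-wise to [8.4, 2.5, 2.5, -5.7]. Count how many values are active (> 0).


ReLU(x) = max(0, x) for each element:
ReLU(8.4) = 8.4
ReLU(2.5) = 2.5
ReLU(2.5) = 2.5
ReLU(-5.7) = 0
Active neurons (>0): 3

3


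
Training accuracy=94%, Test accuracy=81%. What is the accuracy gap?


Gap = train_accuracy - test_accuracy
= 94 - 81
= 13%
This gap suggests the model is overfitting.

13


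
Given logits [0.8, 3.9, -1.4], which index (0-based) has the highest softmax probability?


Softmax is a monotonic transformation, so it preserves the argmax.
We need to find the index of the maximum logit.
Index 0: 0.8
Index 1: 3.9
Index 2: -1.4
Maximum logit = 3.9 at index 1

1


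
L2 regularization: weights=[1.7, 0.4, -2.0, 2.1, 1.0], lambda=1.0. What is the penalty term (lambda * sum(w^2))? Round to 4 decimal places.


Squaring each weight:
1.7^2 = 2.89
0.4^2 = 0.16
(-2.0)^2 = 4.0
2.1^2 = 4.41
1.0^2 = 1.0
Sum of squares = 12.46
Penalty = 1.0 * 12.46 = 12.4600

12.4600


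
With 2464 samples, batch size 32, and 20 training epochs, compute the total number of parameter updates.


Iterations per epoch = 2464 / 32 = 77
Total updates = iterations_per_epoch * epochs
= 77 * 20
= 1540

1540


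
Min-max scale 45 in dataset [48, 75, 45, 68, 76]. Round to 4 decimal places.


Min = 45, Max = 76
Range = 76 - 45 = 31
Scaled = (x - min) / (max - min)
= (45 - 45) / 31
= 0 / 31
= 0.0000

0.0000


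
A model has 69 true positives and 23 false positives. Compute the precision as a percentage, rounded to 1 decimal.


Precision = TP / (TP + FP) * 100
= 69 / (69 + 23)
= 69 / 92
= 0.75
= 75.0%

75.0


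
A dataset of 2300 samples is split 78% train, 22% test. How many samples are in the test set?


Train samples = 2300 * 78% = 1794
Test samples = 2300 - 1794
= 506

506


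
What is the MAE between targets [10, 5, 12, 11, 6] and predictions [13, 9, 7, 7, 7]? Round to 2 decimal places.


Absolute errors: [3, 4, 5, 4, 1]
Sum of absolute errors = 17
MAE = 17 / 5 = 3.40

3.40


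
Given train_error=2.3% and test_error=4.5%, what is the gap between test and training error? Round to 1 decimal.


Generalization gap = test_error - train_error
= 4.5 - 2.3
= 2.2%
A moderate gap.

2.2


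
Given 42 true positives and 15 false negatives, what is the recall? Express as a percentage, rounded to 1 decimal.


Recall = TP / (TP + FN) * 100
= 42 / (42 + 15)
= 42 / 57
= 0.7368
= 73.7%

73.7


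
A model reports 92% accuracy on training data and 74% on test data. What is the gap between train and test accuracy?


Gap = train_accuracy - test_accuracy
= 92 - 74
= 18%
This gap suggests the model is overfitting.

18


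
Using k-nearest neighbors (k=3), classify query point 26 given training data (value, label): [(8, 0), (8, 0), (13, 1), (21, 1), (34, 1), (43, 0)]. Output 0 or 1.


Distances from query 26:
Point 21 (class 1): distance = 5
Point 34 (class 1): distance = 8
Point 13 (class 1): distance = 13
K=3 nearest neighbors: classes = [1, 1, 1]
Votes for class 1: 3 / 3
Majority vote => class 1

1


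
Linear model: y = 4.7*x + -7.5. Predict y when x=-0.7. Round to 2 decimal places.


y = 4.7 * -0.7 + (-7.5)
= -3.29 + (-7.5)
= -10.79

-10.79


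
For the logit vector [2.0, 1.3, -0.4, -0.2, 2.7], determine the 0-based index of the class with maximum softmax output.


Softmax is a monotonic transformation, so it preserves the argmax.
We need to find the index of the maximum logit.
Index 0: 2.0
Index 1: 1.3
Index 2: -0.4
Index 3: -0.2
Index 4: 2.7
Maximum logit = 2.7 at index 4

4


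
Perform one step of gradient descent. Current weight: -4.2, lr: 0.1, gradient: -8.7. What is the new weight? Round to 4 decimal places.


w_new = w_old - lr * gradient
= -4.2 - 0.1 * -8.7
= -4.2 - (-0.87)
= -3.3300

-3.3300


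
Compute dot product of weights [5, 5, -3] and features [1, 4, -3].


Element-wise products:
5 * 1 = 5
5 * 4 = 20
-3 * -3 = 9
Sum = 5 + 20 + 9
= 34

34


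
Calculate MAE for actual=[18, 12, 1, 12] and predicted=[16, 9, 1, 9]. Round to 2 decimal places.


Absolute errors: [2, 3, 0, 3]
Sum of absolute errors = 8
MAE = 8 / 4 = 2.00

2.00


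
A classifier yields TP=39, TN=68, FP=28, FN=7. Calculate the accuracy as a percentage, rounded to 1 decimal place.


Accuracy = (TP + TN) / (TP + TN + FP + FN) * 100
= (39 + 68) / (39 + 68 + 28 + 7)
= 107 / 142
= 0.7535
= 75.4%

75.4


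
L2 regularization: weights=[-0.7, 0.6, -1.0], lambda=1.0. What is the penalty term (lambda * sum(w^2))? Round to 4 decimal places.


Squaring each weight:
(-0.7)^2 = 0.49
0.6^2 = 0.36
(-1.0)^2 = 1.0
Sum of squares = 1.85
Penalty = 1.0 * 1.85 = 1.8500

1.8500


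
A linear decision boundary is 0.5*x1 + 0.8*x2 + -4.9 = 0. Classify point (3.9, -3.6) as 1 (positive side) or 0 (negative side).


Compute 0.5 * 3.9 + 0.8 * -3.6 + -4.9
= 1.95 + -2.88 + -4.9
= -5.83
Since -5.83 < 0, the point is on the negative side.

0
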